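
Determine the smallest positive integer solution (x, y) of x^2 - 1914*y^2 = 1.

(x, y) = (175, 4)

First expand sqrt(1914) as a continued fraction. With x_i = (sqrt(1914) + m_i)/d_i and (m_0, d_0) = (0, 1): a_0 = floor(sqrt(1914)) = 43, since 43^2 = 1849 <= 1914 < 1936 = 44^2.
Iterate m_{i+1} = d_i*a_i - m_i, d_{i+1} = (1914 - m_{i+1}^2)/d_i, a_{i+1} = floor((a_0 + m_{i+1})/d_{i+1}):
  m_1 = 1*43 - 0 = 43, d_1 = (1914 - 43^2)/1 = 65/1 = 65, a_1 = floor((43 + 43)/65) = 1.
  m_2 = 65*1 - 43 = 22, d_2 = (1914 - 22^2)/65 = 1430/65 = 22, a_2 = floor((43 + 22)/22) = 2.
  m_3 = 22*2 - 22 = 22, d_3 = (1914 - 22^2)/22 = 1430/22 = 65, a_3 = floor((43 + 22)/65) = 1.
  m_4 = 65*1 - 22 = 43, d_4 = (1914 - 43^2)/65 = 65/65 = 1, a_4 = floor((43 + 43)/1) = 86.
  m_5 = 1*86 - 43 = 43, d_5 = (1914 - 43^2)/1 = 65/1 = 65: (m_5, d_5) = (m_1, d_1) = (43, 65), so from here the quotients repeat a_1, ..., a_4; the period length is 4.
So sqrt(1914) = [43; (1, 2, 1, 86)] with period length k = 4.
k is even, so the fundamental solution of x^2 - 1914y^2 = 1 is (p_{k-1}, q_{k-1}) = (p_3, q_3); compute convergents through index 3.
Convergents (p_i = a_i*p_{i-1} + p_{i-2}, q_i = a_i*q_{i-1} + q_{i-2} with p_{-2}=0, p_{-1}=1, q_{-2}=1, q_{-1}=0):
  i=0: a_0=43, p_0 = 43*1 + 0 = 43, q_0 = 43*0 + 1 = 1.
  i=1: a_1=1, p_1 = 1*43 + 1 = 44, q_1 = 1*1 + 0 = 1.
  i=2: a_2=2, p_2 = 2*44 + 43 = 131, q_2 = 2*1 + 1 = 3.
  i=3: a_3=1, p_3 = 1*131 + 44 = 175, q_3 = 1*3 + 1 = 4.
Check: 175^2 - 1914*4^2 = 30625 - 30624 = 1, so (x, y) = (175, 4) solves the equation, and by the theorem it is the least positive solution.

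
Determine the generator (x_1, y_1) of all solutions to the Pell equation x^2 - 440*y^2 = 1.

First expand sqrt(440) as a continued fraction. With x_i = (sqrt(440) + m_i)/d_i and (m_0, d_0) = (0, 1): a_0 = floor(sqrt(440)) = 20, since 20^2 = 400 <= 440 < 441 = 21^2.
Iterate m_{i+1} = d_i*a_i - m_i, d_{i+1} = (440 - m_{i+1}^2)/d_i, a_{i+1} = floor((a_0 + m_{i+1})/d_{i+1}):
  m_1 = 1*20 - 0 = 20, d_1 = (440 - 20^2)/1 = 40/1 = 40, a_1 = floor((20 + 20)/40) = 1.
  m_2 = 40*1 - 20 = 20, d_2 = (440 - 20^2)/40 = 40/40 = 1, a_2 = floor((20 + 20)/1) = 40.
  m_3 = 1*40 - 20 = 20, d_3 = (440 - 20^2)/1 = 40/1 = 40: (m_3, d_3) = (m_1, d_1) = (20, 40), so from here the quotients repeat a_1, a_2; the period length is 2.
So sqrt(440) = [20; (1, 40)] with period length k = 2.
k is even, so the fundamental solution of x^2 - 440y^2 = 1 is (p_{k-1}, q_{k-1}) = (p_1, q_1); compute convergents through index 1.
Convergents (p_i = a_i*p_{i-1} + p_{i-2}, q_i = a_i*q_{i-1} + q_{i-2} with p_{-2}=0, p_{-1}=1, q_{-2}=1, q_{-1}=0):
  i=0: a_0=20, p_0 = 20*1 + 0 = 20, q_0 = 20*0 + 1 = 1.
  i=1: a_1=1, p_1 = 1*20 + 1 = 21, q_1 = 1*1 + 0 = 1.
Check: 21^2 - 440*1^2 = 441 - 440 = 1, so (x, y) = (21, 1) solves the equation, and by the theorem it is the least positive solution.

(x, y) = (21, 1)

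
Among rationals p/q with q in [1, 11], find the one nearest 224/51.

Expand x = 224/51 as a continued fraction with the Euclidean algorithm:
  224 = 4*51 + 20, so a_0 = 4.
  51 = 2*20 + 11, so a_1 = 2.
  20 = 1*11 + 9, so a_2 = 1.
  11 = 1*9 + 2, so a_3 = 1.
  9 = 4*2 + 1, so a_4 = 4.
  2 = 2*1 + 0, so a_5 = 2.
so x = [4; 2, 1, 1, 4, 2].
Convergents (p_i = a_i*p_{i-1} + p_{i-2}, q_i = a_i*q_{i-1} + q_{i-2} with p_{-2}=0, p_{-1}=1, q_{-2}=1, q_{-1}=0), until the denominator exceeds 11:
  i=0: a_0=4, p_0 = 4*1 + 0 = 4, q_0 = 4*0 + 1 = 1.
  i=1: a_1=2, p_1 = 2*4 + 1 = 9, q_1 = 2*1 + 0 = 2.
  i=2: a_2=1, p_2 = 1*9 + 4 = 13, q_2 = 1*2 + 1 = 3.
  i=3: a_3=1, p_3 = 1*13 + 9 = 22, q_3 = 1*3 + 2 = 5.
  i=4: a_4=4, p_4 = 4*22 + 13 = 101, q_4 = 4*5 + 3 = 23.
q_4 = 23 > 11, so the last convergent with denominator <= 11 is p_3/q_3 = 22/5.
The closest fraction with denominator <= 11 is either p_3/q_3 or the intermediate fraction (k*p_3 + p_2)/(k*q_3 + q_2) with the largest k >= 1 whose denominator stays <= 11; these approach x as k grows, and every other convergent or intermediate fraction in range is farther away.
Largest k: floor((11 - q_2)/q_3) = floor((11 - 3)/5) = 1.
That gives (1*22 + 13)/(1*5 + 3) = 35/8.
Compare the errors: |x - 22/5| = |224*5 - 22*51|/(51*5) = 2/255, and |x - 35/8| = |224*8 - 35*51|/(51*8) = 7/408.
Cross-multiplying, 2*408 = 816 < 1785 = 7*255, so 2/255 is smaller: the convergent 22/5 is closer to x than 35/8.

22/5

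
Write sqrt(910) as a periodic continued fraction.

Write x_i = (sqrt(910) + m_i)/d_i with (m_0, d_0) = (0, 1). a_0 = floor(sqrt(910)) = 30, since 30^2 = 900 <= 910 < 961 = 31^2.
Iterate m_{i+1} = d_i*a_i - m_i, d_{i+1} = (910 - m_{i+1}^2)/d_i, a_{i+1} = floor((a_0 + m_{i+1})/d_{i+1}):
  m_1 = 1*30 - 0 = 30, d_1 = (910 - 30^2)/1 = 10/1 = 10, a_1 = floor((30 + 30)/10) = 6.
  m_2 = 10*6 - 30 = 30, d_2 = (910 - 30^2)/10 = 10/10 = 1, a_2 = floor((30 + 30)/1) = 60.
  m_3 = 1*60 - 30 = 30, d_3 = (910 - 30^2)/1 = 10/1 = 10: (m_3, d_3) = (m_1, d_1) = (30, 10), so from here the quotients repeat a_1, a_2; the period length is 2.
Hence the expansion of sqrt(910) is a_0 = 30 followed by the repeating block 6, 60 (period 2).

[30; (6, 60)]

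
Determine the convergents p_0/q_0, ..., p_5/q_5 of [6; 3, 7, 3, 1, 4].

6/1, 19/3, 139/22, 436/69, 575/91, 2736/433

Using the convergent recurrence p_i = a_i*p_{i-1} + p_{i-2}, q_i = a_i*q_{i-1} + q_{i-2} with p_{-2}=0, p_{-1}=1, q_{-2}=1, q_{-1}=0:
  i=0: a_0=6, p_0 = 6*1 + 0 = 6, q_0 = 6*0 + 1 = 1.
  i=1: a_1=3, p_1 = 3*6 + 1 = 19, q_1 = 3*1 + 0 = 3.
  i=2: a_2=7, p_2 = 7*19 + 6 = 139, q_2 = 7*3 + 1 = 22.
  i=3: a_3=3, p_3 = 3*139 + 19 = 436, q_3 = 3*22 + 3 = 69.
  i=4: a_4=1, p_4 = 1*436 + 139 = 575, q_4 = 1*69 + 22 = 91.
  i=5: a_5=4, p_5 = 4*575 + 436 = 2736, q_5 = 4*91 + 69 = 433.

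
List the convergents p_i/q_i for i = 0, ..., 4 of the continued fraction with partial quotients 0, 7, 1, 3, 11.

0/1, 1/7, 1/8, 4/31, 45/349

Using the convergent recurrence p_i = a_i*p_{i-1} + p_{i-2}, q_i = a_i*q_{i-1} + q_{i-2} with p_{-2}=0, p_{-1}=1, q_{-2}=1, q_{-1}=0:
  i=0: a_0=0, p_0 = 0*1 + 0 = 0, q_0 = 0*0 + 1 = 1.
  i=1: a_1=7, p_1 = 7*0 + 1 = 1, q_1 = 7*1 + 0 = 7.
  i=2: a_2=1, p_2 = 1*1 + 0 = 1, q_2 = 1*7 + 1 = 8.
  i=3: a_3=3, p_3 = 3*1 + 1 = 4, q_3 = 3*8 + 7 = 31.
  i=4: a_4=11, p_4 = 11*4 + 1 = 45, q_4 = 11*31 + 8 = 349.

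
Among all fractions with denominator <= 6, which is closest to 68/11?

37/6

Expand x = 68/11 as a continued fraction with the Euclidean algorithm:
  68 = 6*11 + 2, so a_0 = 6.
  11 = 5*2 + 1, so a_1 = 5.
  2 = 2*1 + 0, so a_2 = 2.
so x = [6; 5, 2].
Convergents (p_i = a_i*p_{i-1} + p_{i-2}, q_i = a_i*q_{i-1} + q_{i-2} with p_{-2}=0, p_{-1}=1, q_{-2}=1, q_{-1}=0), until the denominator exceeds 6:
  i=0: a_0=6, p_0 = 6*1 + 0 = 6, q_0 = 6*0 + 1 = 1.
  i=1: a_1=5, p_1 = 5*6 + 1 = 31, q_1 = 5*1 + 0 = 5.
  i=2: a_2=2, p_2 = 2*31 + 6 = 68, q_2 = 2*5 + 1 = 11.
q_2 = 11 > 6, so the last convergent with denominator <= 6 is p_1/q_1 = 31/5.
The closest fraction with denominator <= 6 is either p_1/q_1 or the intermediate fraction (k*p_1 + p_0)/(k*q_1 + q_0) with the largest k >= 1 whose denominator stays <= 6; these approach x as k grows, and every other convergent or intermediate fraction in range is farther away.
Largest k: floor((6 - q_0)/q_1) = floor((6 - 1)/5) = 1.
That gives (1*31 + 6)/(1*5 + 1) = 37/6.
Compare the errors: |x - 31/5| = |68*5 - 31*11|/(11*5) = 1/55, and |x - 37/6| = |68*6 - 37*11|/(11*6) = 1/66.
Cross-multiplying, 1*55 = 55 < 66 = 1*66, so 1/66 is smaller: the intermediate fraction 37/6 is closer to x than 31/5.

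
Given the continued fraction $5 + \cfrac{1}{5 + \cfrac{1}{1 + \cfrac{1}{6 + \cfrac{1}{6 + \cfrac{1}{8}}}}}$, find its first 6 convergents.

Using the convergent recurrence p_i = a_i*p_{i-1} + p_{i-2}, q_i = a_i*q_{i-1} + q_{i-2} with p_{-2}=0, p_{-1}=1, q_{-2}=1, q_{-1}=0:
  i=0: a_0=5, p_0 = 5*1 + 0 = 5, q_0 = 5*0 + 1 = 1.
  i=1: a_1=5, p_1 = 5*5 + 1 = 26, q_1 = 5*1 + 0 = 5.
  i=2: a_2=1, p_2 = 1*26 + 5 = 31, q_2 = 1*5 + 1 = 6.
  i=3: a_3=6, p_3 = 6*31 + 26 = 212, q_3 = 6*6 + 5 = 41.
  i=4: a_4=6, p_4 = 6*212 + 31 = 1303, q_4 = 6*41 + 6 = 252.
  i=5: a_5=8, p_5 = 8*1303 + 212 = 10636, q_5 = 8*252 + 41 = 2057.

5/1, 26/5, 31/6, 212/41, 1303/252, 10636/2057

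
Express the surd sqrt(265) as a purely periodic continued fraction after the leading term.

Write x_i = (sqrt(265) + m_i)/d_i with (m_0, d_0) = (0, 1). a_0 = floor(sqrt(265)) = 16, since 16^2 = 256 <= 265 < 289 = 17^2.
Iterate m_{i+1} = d_i*a_i - m_i, d_{i+1} = (265 - m_{i+1}^2)/d_i, a_{i+1} = floor((a_0 + m_{i+1})/d_{i+1}):
  m_1 = 1*16 - 0 = 16, d_1 = (265 - 16^2)/1 = 9/1 = 9, a_1 = floor((16 + 16)/9) = 3.
  m_2 = 9*3 - 16 = 11, d_2 = (265 - 11^2)/9 = 144/9 = 16, a_2 = floor((16 + 11)/16) = 1.
  m_3 = 16*1 - 11 = 5, d_3 = (265 - 5^2)/16 = 240/16 = 15, a_3 = floor((16 + 5)/15) = 1.
  m_4 = 15*1 - 5 = 10, d_4 = (265 - 10^2)/15 = 165/15 = 11, a_4 = floor((16 + 10)/11) = 2.
  m_5 = 11*2 - 10 = 12, d_5 = (265 - 12^2)/11 = 121/11 = 11, a_5 = floor((16 + 12)/11) = 2.
  m_6 = 11*2 - 12 = 10, d_6 = (265 - 10^2)/11 = 165/11 = 15, a_6 = floor((16 + 10)/15) = 1.
  m_7 = 15*1 - 10 = 5, d_7 = (265 - 5^2)/15 = 240/15 = 16, a_7 = floor((16 + 5)/16) = 1.
  m_8 = 16*1 - 5 = 11, d_8 = (265 - 11^2)/16 = 144/16 = 9, a_8 = floor((16 + 11)/9) = 3.
  m_9 = 9*3 - 11 = 16, d_9 = (265 - 16^2)/9 = 9/9 = 1, a_9 = floor((16 + 16)/1) = 32.
  m_10 = 1*32 - 16 = 16, d_10 = (265 - 16^2)/1 = 9/1 = 9: (m_10, d_10) = (m_1, d_1) = (16, 9), so from here the quotients repeat a_1, ..., a_9; the period length is 9.
Hence the expansion of sqrt(265) is a_0 = 16 followed by the repeating block 3, 1, 1, 2, 2, 1, 1, 3, 32 (period 9).

[16; (3, 1, 1, 2, 2, 1, 1, 3, 32)]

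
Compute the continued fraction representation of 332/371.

[0; 1, 8, 1, 1, 19]

Run the Euclidean algorithm on 332 and 371; the successive quotients are the partial quotients a_0, a_1, ... (each step inverts the fractional part left over by the previous one):
  332 = 0*371 + 332, so a_0 = 0.
  371 = 1*332 + 39, so a_1 = 1.
  332 = 8*39 + 20, so a_2 = 8.
  39 = 1*20 + 19, so a_3 = 1.
  20 = 1*19 + 1, so a_4 = 1.
  19 = 19*1 + 0, so a_5 = 19.
The remainder reaches 0 after 6 divisions, so the expansion has 6 partial quotients, read off in order.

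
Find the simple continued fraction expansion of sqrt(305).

Write x_i = (sqrt(305) + m_i)/d_i with (m_0, d_0) = (0, 1). a_0 = floor(sqrt(305)) = 17, since 17^2 = 289 <= 305 < 324 = 18^2.
Iterate m_{i+1} = d_i*a_i - m_i, d_{i+1} = (305 - m_{i+1}^2)/d_i, a_{i+1} = floor((a_0 + m_{i+1})/d_{i+1}):
  m_1 = 1*17 - 0 = 17, d_1 = (305 - 17^2)/1 = 16/1 = 16, a_1 = floor((17 + 17)/16) = 2.
  m_2 = 16*2 - 17 = 15, d_2 = (305 - 15^2)/16 = 80/16 = 5, a_2 = floor((17 + 15)/5) = 6.
  m_3 = 5*6 - 15 = 15, d_3 = (305 - 15^2)/5 = 80/5 = 16, a_3 = floor((17 + 15)/16) = 2.
  m_4 = 16*2 - 15 = 17, d_4 = (305 - 17^2)/16 = 16/16 = 1, a_4 = floor((17 + 17)/1) = 34.
  m_5 = 1*34 - 17 = 17, d_5 = (305 - 17^2)/1 = 16/1 = 16: (m_5, d_5) = (m_1, d_1) = (17, 16), so from here the quotients repeat a_1, ..., a_4; the period length is 4.
Hence the expansion of sqrt(305) is a_0 = 17 followed by the repeating block 2, 6, 2, 34 (period 4).

[17; (2, 6, 2, 34)]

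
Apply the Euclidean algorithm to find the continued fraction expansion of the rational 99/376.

[0; 3, 1, 3, 1, 19]

Run the Euclidean algorithm on 99 and 376; the successive quotients are the partial quotients a_0, a_1, ... (each step inverts the fractional part left over by the previous one):
  99 = 0*376 + 99, so a_0 = 0.
  376 = 3*99 + 79, so a_1 = 3.
  99 = 1*79 + 20, so a_2 = 1.
  79 = 3*20 + 19, so a_3 = 3.
  20 = 1*19 + 1, so a_4 = 1.
  19 = 19*1 + 0, so a_5 = 19.
The remainder reaches 0 after 6 divisions, so the expansion has 6 partial quotients, read off in order.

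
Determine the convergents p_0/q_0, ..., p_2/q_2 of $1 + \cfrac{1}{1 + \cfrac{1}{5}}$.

Using the convergent recurrence p_i = a_i*p_{i-1} + p_{i-2}, q_i = a_i*q_{i-1} + q_{i-2} with p_{-2}=0, p_{-1}=1, q_{-2}=1, q_{-1}=0:
  i=0: a_0=1, p_0 = 1*1 + 0 = 1, q_0 = 1*0 + 1 = 1.
  i=1: a_1=1, p_1 = 1*1 + 1 = 2, q_1 = 1*1 + 0 = 1.
  i=2: a_2=5, p_2 = 5*2 + 1 = 11, q_2 = 5*1 + 1 = 6.

1/1, 2/1, 11/6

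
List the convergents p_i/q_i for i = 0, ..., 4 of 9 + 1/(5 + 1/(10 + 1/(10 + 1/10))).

Using the convergent recurrence p_i = a_i*p_{i-1} + p_{i-2}, q_i = a_i*q_{i-1} + q_{i-2} with p_{-2}=0, p_{-1}=1, q_{-2}=1, q_{-1}=0:
  i=0: a_0=9, p_0 = 9*1 + 0 = 9, q_0 = 9*0 + 1 = 1.
  i=1: a_1=5, p_1 = 5*9 + 1 = 46, q_1 = 5*1 + 0 = 5.
  i=2: a_2=10, p_2 = 10*46 + 9 = 469, q_2 = 10*5 + 1 = 51.
  i=3: a_3=10, p_3 = 10*469 + 46 = 4736, q_3 = 10*51 + 5 = 515.
  i=4: a_4=10, p_4 = 10*4736 + 469 = 47829, q_4 = 10*515 + 51 = 5201.

9/1, 46/5, 469/51, 4736/515, 47829/5201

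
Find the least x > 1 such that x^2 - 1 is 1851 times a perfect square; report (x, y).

First expand sqrt(1851) as a continued fraction. With x_i = (sqrt(1851) + m_i)/d_i and (m_0, d_0) = (0, 1): a_0 = floor(sqrt(1851)) = 43, since 43^2 = 1849 <= 1851 < 1936 = 44^2.
Iterate m_{i+1} = d_i*a_i - m_i, d_{i+1} = (1851 - m_{i+1}^2)/d_i, a_{i+1} = floor((a_0 + m_{i+1})/d_{i+1}):
  m_1 = 1*43 - 0 = 43, d_1 = (1851 - 43^2)/1 = 2/1 = 2, a_1 = floor((43 + 43)/2) = 43.
  m_2 = 2*43 - 43 = 43, d_2 = (1851 - 43^2)/2 = 2/2 = 1, a_2 = floor((43 + 43)/1) = 86.
  m_3 = 1*86 - 43 = 43, d_3 = (1851 - 43^2)/1 = 2/1 = 2: (m_3, d_3) = (m_1, d_1) = (43, 2), so from here the quotients repeat a_1, a_2; the period length is 2.
So sqrt(1851) = [43; (43, 86)] with period length k = 2.
k is even, so the fundamental solution of x^2 - 1851y^2 = 1 is (p_{k-1}, q_{k-1}) = (p_1, q_1); compute convergents through index 1.
Convergents (p_i = a_i*p_{i-1} + p_{i-2}, q_i = a_i*q_{i-1} + q_{i-2} with p_{-2}=0, p_{-1}=1, q_{-2}=1, q_{-1}=0):
  i=0: a_0=43, p_0 = 43*1 + 0 = 43, q_0 = 43*0 + 1 = 1.
  i=1: a_1=43, p_1 = 43*43 + 1 = 1850, q_1 = 43*1 + 0 = 43.
Check: 1850^2 - 1851*43^2 = 3422500 - 3422499 = 1, so (x, y) = (1850, 43) solves the equation, and by the theorem it is the least positive solution.

(x, y) = (1850, 43)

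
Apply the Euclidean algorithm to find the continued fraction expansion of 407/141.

[2; 1, 7, 1, 4, 3]

Run the Euclidean algorithm on 407 and 141; the successive quotients are the partial quotients a_0, a_1, ... (each step inverts the fractional part left over by the previous one):
  407 = 2*141 + 125, so a_0 = 2.
  141 = 1*125 + 16, so a_1 = 1.
  125 = 7*16 + 13, so a_2 = 7.
  16 = 1*13 + 3, so a_3 = 1.
  13 = 4*3 + 1, so a_4 = 4.
  3 = 3*1 + 0, so a_5 = 3.
The remainder reaches 0 after 6 divisions, so the expansion has 6 partial quotients, read off in order.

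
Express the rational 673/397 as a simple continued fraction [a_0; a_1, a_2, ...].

[1; 1, 2, 3, 1, 1, 3, 1, 3]

Run the Euclidean algorithm on 673 and 397; the successive quotients are the partial quotients a_0, a_1, ... (each step inverts the fractional part left over by the previous one):
  673 = 1*397 + 276, so a_0 = 1.
  397 = 1*276 + 121, so a_1 = 1.
  276 = 2*121 + 34, so a_2 = 2.
  121 = 3*34 + 19, so a_3 = 3.
  34 = 1*19 + 15, so a_4 = 1.
  19 = 1*15 + 4, so a_5 = 1.
  15 = 3*4 + 3, so a_6 = 3.
  4 = 1*3 + 1, so a_7 = 1.
  3 = 3*1 + 0, so a_8 = 3.
The remainder reaches 0 after 9 divisions, so the expansion has 9 partial quotients, read off in order.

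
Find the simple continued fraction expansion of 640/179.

[3; 1, 1, 2, 1, 4, 2, 2]

Run the Euclidean algorithm on 640 and 179; the successive quotients are the partial quotients a_0, a_1, ... (each step inverts the fractional part left over by the previous one):
  640 = 3*179 + 103, so a_0 = 3.
  179 = 1*103 + 76, so a_1 = 1.
  103 = 1*76 + 27, so a_2 = 1.
  76 = 2*27 + 22, so a_3 = 2.
  27 = 1*22 + 5, so a_4 = 1.
  22 = 4*5 + 2, so a_5 = 4.
  5 = 2*2 + 1, so a_6 = 2.
  2 = 2*1 + 0, so a_7 = 2.
The remainder reaches 0 after 8 divisions, so the expansion has 8 partial quotients, read off in order.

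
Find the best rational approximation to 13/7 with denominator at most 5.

Expand x = 13/7 as a continued fraction with the Euclidean algorithm:
  13 = 1*7 + 6, so a_0 = 1.
  7 = 1*6 + 1, so a_1 = 1.
  6 = 6*1 + 0, so a_2 = 6.
so x = [1; 1, 6].
Convergents (p_i = a_i*p_{i-1} + p_{i-2}, q_i = a_i*q_{i-1} + q_{i-2} with p_{-2}=0, p_{-1}=1, q_{-2}=1, q_{-1}=0), until the denominator exceeds 5:
  i=0: a_0=1, p_0 = 1*1 + 0 = 1, q_0 = 1*0 + 1 = 1.
  i=1: a_1=1, p_1 = 1*1 + 1 = 2, q_1 = 1*1 + 0 = 1.
  i=2: a_2=6, p_2 = 6*2 + 1 = 13, q_2 = 6*1 + 1 = 7.
q_2 = 7 > 5, so the last convergent with denominator <= 5 is p_1/q_1 = 2/1.
The closest fraction with denominator <= 5 is either p_1/q_1 or the intermediate fraction (k*p_1 + p_0)/(k*q_1 + q_0) with the largest k >= 1 whose denominator stays <= 5; these approach x as k grows, and every other convergent or intermediate fraction in range is farther away.
Largest k: floor((5 - q_0)/q_1) = floor((5 - 1)/1) = 4.
That gives (4*2 + 1)/(4*1 + 1) = 9/5.
Compare the errors: |x - 2/1| = |13*1 - 2*7|/(7*1) = 1/7, and |x - 9/5| = |13*5 - 9*7|/(7*5) = 2/35.
Cross-multiplying, 2*7 = 14 < 35 = 1*35, so 2/35 is smaller: the intermediate fraction 9/5 is closer to x than 2/1.

9/5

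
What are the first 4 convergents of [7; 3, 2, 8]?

7/1, 22/3, 51/7, 430/59

Using the convergent recurrence p_i = a_i*p_{i-1} + p_{i-2}, q_i = a_i*q_{i-1} + q_{i-2} with p_{-2}=0, p_{-1}=1, q_{-2}=1, q_{-1}=0:
  i=0: a_0=7, p_0 = 7*1 + 0 = 7, q_0 = 7*0 + 1 = 1.
  i=1: a_1=3, p_1 = 3*7 + 1 = 22, q_1 = 3*1 + 0 = 3.
  i=2: a_2=2, p_2 = 2*22 + 7 = 51, q_2 = 2*3 + 1 = 7.
  i=3: a_3=8, p_3 = 8*51 + 22 = 430, q_3 = 8*7 + 3 = 59.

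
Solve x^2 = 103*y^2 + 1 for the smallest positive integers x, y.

First expand sqrt(103) as a continued fraction. With x_i = (sqrt(103) + m_i)/d_i and (m_0, d_0) = (0, 1): a_0 = floor(sqrt(103)) = 10, since 10^2 = 100 <= 103 < 121 = 11^2.
Iterate m_{i+1} = d_i*a_i - m_i, d_{i+1} = (103 - m_{i+1}^2)/d_i, a_{i+1} = floor((a_0 + m_{i+1})/d_{i+1}):
  m_1 = 1*10 - 0 = 10, d_1 = (103 - 10^2)/1 = 3/1 = 3, a_1 = floor((10 + 10)/3) = 6.
  m_2 = 3*6 - 10 = 8, d_2 = (103 - 8^2)/3 = 39/3 = 13, a_2 = floor((10 + 8)/13) = 1.
  m_3 = 13*1 - 8 = 5, d_3 = (103 - 5^2)/13 = 78/13 = 6, a_3 = floor((10 + 5)/6) = 2.
  m_4 = 6*2 - 5 = 7, d_4 = (103 - 7^2)/6 = 54/6 = 9, a_4 = floor((10 + 7)/9) = 1.
  m_5 = 9*1 - 7 = 2, d_5 = (103 - 2^2)/9 = 99/9 = 11, a_5 = floor((10 + 2)/11) = 1.
  m_6 = 11*1 - 2 = 9, d_6 = (103 - 9^2)/11 = 22/11 = 2, a_6 = floor((10 + 9)/2) = 9.
  m_7 = 2*9 - 9 = 9, d_7 = (103 - 9^2)/2 = 22/2 = 11, a_7 = floor((10 + 9)/11) = 1.
  m_8 = 11*1 - 9 = 2, d_8 = (103 - 2^2)/11 = 99/11 = 9, a_8 = floor((10 + 2)/9) = 1.
  m_9 = 9*1 - 2 = 7, d_9 = (103 - 7^2)/9 = 54/9 = 6, a_9 = floor((10 + 7)/6) = 2.
  m_10 = 6*2 - 7 = 5, d_10 = (103 - 5^2)/6 = 78/6 = 13, a_10 = floor((10 + 5)/13) = 1.
  m_11 = 13*1 - 5 = 8, d_11 = (103 - 8^2)/13 = 39/13 = 3, a_11 = floor((10 + 8)/3) = 6.
  m_12 = 3*6 - 8 = 10, d_12 = (103 - 10^2)/3 = 3/3 = 1, a_12 = floor((10 + 10)/1) = 20.
  m_13 = 1*20 - 10 = 10, d_13 = (103 - 10^2)/1 = 3/1 = 3: (m_13, d_13) = (m_1, d_1) = (10, 3), so from here the quotients repeat a_1, ..., a_12; the period length is 12.
So sqrt(103) = [10; (6, 1, 2, 1, 1, 9, 1, 1, 2, 1, 6, 20)] with period length k = 12.
k is even, so the fundamental solution of x^2 - 103y^2 = 1 is (p_{k-1}, q_{k-1}) = (p_11, q_11); compute convergents through index 11.
Convergents (p_i = a_i*p_{i-1} + p_{i-2}, q_i = a_i*q_{i-1} + q_{i-2} with p_{-2}=0, p_{-1}=1, q_{-2}=1, q_{-1}=0):
  i=0: a_0=10, p_0 = 10*1 + 0 = 10, q_0 = 10*0 + 1 = 1.
  i=1: a_1=6, p_1 = 6*10 + 1 = 61, q_1 = 6*1 + 0 = 6.
  i=2: a_2=1, p_2 = 1*61 + 10 = 71, q_2 = 1*6 + 1 = 7.
  i=3: a_3=2, p_3 = 2*71 + 61 = 203, q_3 = 2*7 + 6 = 20.
  i=4: a_4=1, p_4 = 1*203 + 71 = 274, q_4 = 1*20 + 7 = 27.
  i=5: a_5=1, p_5 = 1*274 + 203 = 477, q_5 = 1*27 + 20 = 47.
  i=6: a_6=9, p_6 = 9*477 + 274 = 4567, q_6 = 9*47 + 27 = 450.
  i=7: a_7=1, p_7 = 1*4567 + 477 = 5044, q_7 = 1*450 + 47 = 497.
  i=8: a_8=1, p_8 = 1*5044 + 4567 = 9611, q_8 = 1*497 + 450 = 947.
  i=9: a_9=2, p_9 = 2*9611 + 5044 = 24266, q_9 = 2*947 + 497 = 2391.
  i=10: a_10=1, p_10 = 1*24266 + 9611 = 33877, q_10 = 1*2391 + 947 = 3338.
  i=11: a_11=6, p_11 = 6*33877 + 24266 = 227528, q_11 = 6*3338 + 2391 = 22419.
Check: 227528^2 - 103*22419^2 = 51768990784 - 51768990783 = 1, so (x, y) = (227528, 22419) solves the equation, and by the theorem it is the least positive solution.

(x, y) = (227528, 22419)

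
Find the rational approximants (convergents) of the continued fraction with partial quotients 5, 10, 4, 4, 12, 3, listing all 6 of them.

Using the convergent recurrence p_i = a_i*p_{i-1} + p_{i-2}, q_i = a_i*q_{i-1} + q_{i-2} with p_{-2}=0, p_{-1}=1, q_{-2}=1, q_{-1}=0:
  i=0: a_0=5, p_0 = 5*1 + 0 = 5, q_0 = 5*0 + 1 = 1.
  i=1: a_1=10, p_1 = 10*5 + 1 = 51, q_1 = 10*1 + 0 = 10.
  i=2: a_2=4, p_2 = 4*51 + 5 = 209, q_2 = 4*10 + 1 = 41.
  i=3: a_3=4, p_3 = 4*209 + 51 = 887, q_3 = 4*41 + 10 = 174.
  i=4: a_4=12, p_4 = 12*887 + 209 = 10853, q_4 = 12*174 + 41 = 2129.
  i=5: a_5=3, p_5 = 3*10853 + 887 = 33446, q_5 = 3*2129 + 174 = 6561.

5/1, 51/10, 209/41, 887/174, 10853/2129, 33446/6561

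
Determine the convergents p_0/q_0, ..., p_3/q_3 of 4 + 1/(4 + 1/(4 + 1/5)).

Using the convergent recurrence p_i = a_i*p_{i-1} + p_{i-2}, q_i = a_i*q_{i-1} + q_{i-2} with p_{-2}=0, p_{-1}=1, q_{-2}=1, q_{-1}=0:
  i=0: a_0=4, p_0 = 4*1 + 0 = 4, q_0 = 4*0 + 1 = 1.
  i=1: a_1=4, p_1 = 4*4 + 1 = 17, q_1 = 4*1 + 0 = 4.
  i=2: a_2=4, p_2 = 4*17 + 4 = 72, q_2 = 4*4 + 1 = 17.
  i=3: a_3=5, p_3 = 5*72 + 17 = 377, q_3 = 5*17 + 4 = 89.

4/1, 17/4, 72/17, 377/89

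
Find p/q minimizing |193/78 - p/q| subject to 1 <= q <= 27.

Expand x = 193/78 as a continued fraction with the Euclidean algorithm:
  193 = 2*78 + 37, so a_0 = 2.
  78 = 2*37 + 4, so a_1 = 2.
  37 = 9*4 + 1, so a_2 = 9.
  4 = 4*1 + 0, so a_3 = 4.
so x = [2; 2, 9, 4].
Convergents (p_i = a_i*p_{i-1} + p_{i-2}, q_i = a_i*q_{i-1} + q_{i-2} with p_{-2}=0, p_{-1}=1, q_{-2}=1, q_{-1}=0), until the denominator exceeds 27:
  i=0: a_0=2, p_0 = 2*1 + 0 = 2, q_0 = 2*0 + 1 = 1.
  i=1: a_1=2, p_1 = 2*2 + 1 = 5, q_1 = 2*1 + 0 = 2.
  i=2: a_2=9, p_2 = 9*5 + 2 = 47, q_2 = 9*2 + 1 = 19.
  i=3: a_3=4, p_3 = 4*47 + 5 = 193, q_3 = 4*19 + 2 = 78.
q_3 = 78 > 27, so the last convergent with denominator <= 27 is p_2/q_2 = 47/19.
The closest fraction with denominator <= 27 is either p_2/q_2 or the intermediate fraction (k*p_2 + p_1)/(k*q_2 + q_1) with the largest k >= 1 whose denominator stays <= 27; these approach x as k grows, and every other convergent or intermediate fraction in range is farther away.
Largest k: floor((27 - q_1)/q_2) = floor((27 - 2)/19) = 1.
That gives (1*47 + 5)/(1*19 + 2) = 52/21.
Compare the errors: |x - 47/19| = |193*19 - 47*78|/(78*19) = 1/1482, and |x - 52/21| = |193*21 - 52*78|/(78*21) = 3/1638.
Cross-multiplying, 1*1638 = 1638 < 4446 = 3*1482, so 1/1482 is smaller: the convergent 47/19 is closer to x than 52/21.

47/19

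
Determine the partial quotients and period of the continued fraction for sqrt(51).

Write x_i = (sqrt(51) + m_i)/d_i with (m_0, d_0) = (0, 1). a_0 = floor(sqrt(51)) = 7, since 7^2 = 49 <= 51 < 64 = 8^2.
Iterate m_{i+1} = d_i*a_i - m_i, d_{i+1} = (51 - m_{i+1}^2)/d_i, a_{i+1} = floor((a_0 + m_{i+1})/d_{i+1}):
  m_1 = 1*7 - 0 = 7, d_1 = (51 - 7^2)/1 = 2/1 = 2, a_1 = floor((7 + 7)/2) = 7.
  m_2 = 2*7 - 7 = 7, d_2 = (51 - 7^2)/2 = 2/2 = 1, a_2 = floor((7 + 7)/1) = 14.
  m_3 = 1*14 - 7 = 7, d_3 = (51 - 7^2)/1 = 2/1 = 2: (m_3, d_3) = (m_1, d_1) = (7, 2), so from here the quotients repeat a_1, a_2; the period length is 2.
Hence the expansion of sqrt(51) is a_0 = 7 followed by the repeating block 7, 14 (period 2).

[7; (7, 14)]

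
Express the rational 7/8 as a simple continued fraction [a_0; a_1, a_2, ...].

Run the Euclidean algorithm on 7 and 8; the successive quotients are the partial quotients a_0, a_1, ... (each step inverts the fractional part left over by the previous one):
  7 = 0*8 + 7, so a_0 = 0.
  8 = 1*7 + 1, so a_1 = 1.
  7 = 7*1 + 0, so a_2 = 7.
The remainder reaches 0 after 3 divisions, so the expansion has 3 partial quotients, read off in order.

[0; 1, 7]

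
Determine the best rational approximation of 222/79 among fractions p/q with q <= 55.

59/21

Expand x = 222/79 as a continued fraction with the Euclidean algorithm:
  222 = 2*79 + 64, so a_0 = 2.
  79 = 1*64 + 15, so a_1 = 1.
  64 = 4*15 + 4, so a_2 = 4.
  15 = 3*4 + 3, so a_3 = 3.
  4 = 1*3 + 1, so a_4 = 1.
  3 = 3*1 + 0, so a_5 = 3.
so x = [2; 1, 4, 3, 1, 3].
Convergents (p_i = a_i*p_{i-1} + p_{i-2}, q_i = a_i*q_{i-1} + q_{i-2} with p_{-2}=0, p_{-1}=1, q_{-2}=1, q_{-1}=0), until the denominator exceeds 55:
  i=0: a_0=2, p_0 = 2*1 + 0 = 2, q_0 = 2*0 + 1 = 1.
  i=1: a_1=1, p_1 = 1*2 + 1 = 3, q_1 = 1*1 + 0 = 1.
  i=2: a_2=4, p_2 = 4*3 + 2 = 14, q_2 = 4*1 + 1 = 5.
  i=3: a_3=3, p_3 = 3*14 + 3 = 45, q_3 = 3*5 + 1 = 16.
  i=4: a_4=1, p_4 = 1*45 + 14 = 59, q_4 = 1*16 + 5 = 21.
  i=5: a_5=3, p_5 = 3*59 + 45 = 222, q_5 = 3*21 + 16 = 79.
q_5 = 79 > 55, so the last convergent with denominator <= 55 is p_4/q_4 = 59/21.
The closest fraction with denominator <= 55 is either p_4/q_4 or the intermediate fraction (k*p_4 + p_3)/(k*q_4 + q_3) with the largest k >= 1 whose denominator stays <= 55; these approach x as k grows, and every other convergent or intermediate fraction in range is farther away.
Largest k: floor((55 - q_3)/q_4) = floor((55 - 16)/21) = 1.
That gives (1*59 + 45)/(1*21 + 16) = 104/37.
Compare the errors: |x - 59/21| = |222*21 - 59*79|/(79*21) = 1/1659, and |x - 104/37| = |222*37 - 104*79|/(79*37) = 2/2923.
Cross-multiplying, 1*2923 = 2923 < 3318 = 2*1659, so 1/1659 is smaller: the convergent 59/21 is closer to x than 104/37.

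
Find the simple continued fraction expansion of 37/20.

Run the Euclidean algorithm on 37 and 20; the successive quotients are the partial quotients a_0, a_1, ... (each step inverts the fractional part left over by the previous one):
  37 = 1*20 + 17, so a_0 = 1.
  20 = 1*17 + 3, so a_1 = 1.
  17 = 5*3 + 2, so a_2 = 5.
  3 = 1*2 + 1, so a_3 = 1.
  2 = 2*1 + 0, so a_4 = 2.
The remainder reaches 0 after 5 divisions, so the expansion has 5 partial quotients, read off in order.

[1; 1, 5, 1, 2]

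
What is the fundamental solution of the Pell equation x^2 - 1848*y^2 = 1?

First expand sqrt(1848) as a continued fraction. With x_i = (sqrt(1848) + m_i)/d_i and (m_0, d_0) = (0, 1): a_0 = floor(sqrt(1848)) = 42, since 42^2 = 1764 <= 1848 < 1849 = 43^2.
Iterate m_{i+1} = d_i*a_i - m_i, d_{i+1} = (1848 - m_{i+1}^2)/d_i, a_{i+1} = floor((a_0 + m_{i+1})/d_{i+1}):
  m_1 = 1*42 - 0 = 42, d_1 = (1848 - 42^2)/1 = 84/1 = 84, a_1 = floor((42 + 42)/84) = 1.
  m_2 = 84*1 - 42 = 42, d_2 = (1848 - 42^2)/84 = 84/84 = 1, a_2 = floor((42 + 42)/1) = 84.
  m_3 = 1*84 - 42 = 42, d_3 = (1848 - 42^2)/1 = 84/1 = 84: (m_3, d_3) = (m_1, d_1) = (42, 84), so from here the quotients repeat a_1, a_2; the period length is 2.
So sqrt(1848) = [42; (1, 84)] with period length k = 2.
k is even, so the fundamental solution of x^2 - 1848y^2 = 1 is (p_{k-1}, q_{k-1}) = (p_1, q_1); compute convergents through index 1.
Convergents (p_i = a_i*p_{i-1} + p_{i-2}, q_i = a_i*q_{i-1} + q_{i-2} with p_{-2}=0, p_{-1}=1, q_{-2}=1, q_{-1}=0):
  i=0: a_0=42, p_0 = 42*1 + 0 = 42, q_0 = 42*0 + 1 = 1.
  i=1: a_1=1, p_1 = 1*42 + 1 = 43, q_1 = 1*1 + 0 = 1.
Check: 43^2 - 1848*1^2 = 1849 - 1848 = 1, so (x, y) = (43, 1) solves the equation, and by the theorem it is the least positive solution.

(x, y) = (43, 1)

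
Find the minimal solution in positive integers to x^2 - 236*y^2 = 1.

(x, y) = (561799, 36570)

First expand sqrt(236) as a continued fraction. With x_i = (sqrt(236) + m_i)/d_i and (m_0, d_0) = (0, 1): a_0 = floor(sqrt(236)) = 15, since 15^2 = 225 <= 236 < 256 = 16^2.
Iterate m_{i+1} = d_i*a_i - m_i, d_{i+1} = (236 - m_{i+1}^2)/d_i, a_{i+1} = floor((a_0 + m_{i+1})/d_{i+1}):
  m_1 = 1*15 - 0 = 15, d_1 = (236 - 15^2)/1 = 11/1 = 11, a_1 = floor((15 + 15)/11) = 2.
  m_2 = 11*2 - 15 = 7, d_2 = (236 - 7^2)/11 = 187/11 = 17, a_2 = floor((15 + 7)/17) = 1.
  m_3 = 17*1 - 7 = 10, d_3 = (236 - 10^2)/17 = 136/17 = 8, a_3 = floor((15 + 10)/8) = 3.
  m_4 = 8*3 - 10 = 14, d_4 = (236 - 14^2)/8 = 40/8 = 5, a_4 = floor((15 + 14)/5) = 5.
  m_5 = 5*5 - 14 = 11, d_5 = (236 - 11^2)/5 = 115/5 = 23, a_5 = floor((15 + 11)/23) = 1.
  m_6 = 23*1 - 11 = 12, d_6 = (236 - 12^2)/23 = 92/23 = 4, a_6 = floor((15 + 12)/4) = 6.
  m_7 = 4*6 - 12 = 12, d_7 = (236 - 12^2)/4 = 92/4 = 23, a_7 = floor((15 + 12)/23) = 1.
  m_8 = 23*1 - 12 = 11, d_8 = (236 - 11^2)/23 = 115/23 = 5, a_8 = floor((15 + 11)/5) = 5.
  m_9 = 5*5 - 11 = 14, d_9 = (236 - 14^2)/5 = 40/5 = 8, a_9 = floor((15 + 14)/8) = 3.
  m_10 = 8*3 - 14 = 10, d_10 = (236 - 10^2)/8 = 136/8 = 17, a_10 = floor((15 + 10)/17) = 1.
  m_11 = 17*1 - 10 = 7, d_11 = (236 - 7^2)/17 = 187/17 = 11, a_11 = floor((15 + 7)/11) = 2.
  m_12 = 11*2 - 7 = 15, d_12 = (236 - 15^2)/11 = 11/11 = 1, a_12 = floor((15 + 15)/1) = 30.
  m_13 = 1*30 - 15 = 15, d_13 = (236 - 15^2)/1 = 11/1 = 11: (m_13, d_13) = (m_1, d_1) = (15, 11), so from here the quotients repeat a_1, ..., a_12; the period length is 12.
So sqrt(236) = [15; (2, 1, 3, 5, 1, 6, 1, 5, 3, 1, 2, 30)] with period length k = 12.
k is even, so the fundamental solution of x^2 - 236y^2 = 1 is (p_{k-1}, q_{k-1}) = (p_11, q_11); compute convergents through index 11.
Convergents (p_i = a_i*p_{i-1} + p_{i-2}, q_i = a_i*q_{i-1} + q_{i-2} with p_{-2}=0, p_{-1}=1, q_{-2}=1, q_{-1}=0):
  i=0: a_0=15, p_0 = 15*1 + 0 = 15, q_0 = 15*0 + 1 = 1.
  i=1: a_1=2, p_1 = 2*15 + 1 = 31, q_1 = 2*1 + 0 = 2.
  i=2: a_2=1, p_2 = 1*31 + 15 = 46, q_2 = 1*2 + 1 = 3.
  i=3: a_3=3, p_3 = 3*46 + 31 = 169, q_3 = 3*3 + 2 = 11.
  i=4: a_4=5, p_4 = 5*169 + 46 = 891, q_4 = 5*11 + 3 = 58.
  i=5: a_5=1, p_5 = 1*891 + 169 = 1060, q_5 = 1*58 + 11 = 69.
  i=6: a_6=6, p_6 = 6*1060 + 891 = 7251, q_6 = 6*69 + 58 = 472.
  i=7: a_7=1, p_7 = 1*7251 + 1060 = 8311, q_7 = 1*472 + 69 = 541.
  i=8: a_8=5, p_8 = 5*8311 + 7251 = 48806, q_8 = 5*541 + 472 = 3177.
  i=9: a_9=3, p_9 = 3*48806 + 8311 = 154729, q_9 = 3*3177 + 541 = 10072.
  i=10: a_10=1, p_10 = 1*154729 + 48806 = 203535, q_10 = 1*10072 + 3177 = 13249.
  i=11: a_11=2, p_11 = 2*203535 + 154729 = 561799, q_11 = 2*13249 + 10072 = 36570.
Check: 561799^2 - 236*36570^2 = 315618116401 - 315618116400 = 1, so (x, y) = (561799, 36570) solves the equation, and by the theorem it is the least positive solution.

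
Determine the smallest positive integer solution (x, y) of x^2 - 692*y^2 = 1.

First expand sqrt(692) as a continued fraction. With x_i = (sqrt(692) + m_i)/d_i and (m_0, d_0) = (0, 1): a_0 = floor(sqrt(692)) = 26, since 26^2 = 676 <= 692 < 729 = 27^2.
Iterate m_{i+1} = d_i*a_i - m_i, d_{i+1} = (692 - m_{i+1}^2)/d_i, a_{i+1} = floor((a_0 + m_{i+1})/d_{i+1}):
  m_1 = 1*26 - 0 = 26, d_1 = (692 - 26^2)/1 = 16/1 = 16, a_1 = floor((26 + 26)/16) = 3.
  m_2 = 16*3 - 26 = 22, d_2 = (692 - 22^2)/16 = 208/16 = 13, a_2 = floor((26 + 22)/13) = 3.
  m_3 = 13*3 - 22 = 17, d_3 = (692 - 17^2)/13 = 403/13 = 31, a_3 = floor((26 + 17)/31) = 1.
  m_4 = 31*1 - 17 = 14, d_4 = (692 - 14^2)/31 = 496/31 = 16, a_4 = floor((26 + 14)/16) = 2.
  m_5 = 16*2 - 14 = 18, d_5 = (692 - 18^2)/16 = 368/16 = 23, a_5 = floor((26 + 18)/23) = 1.
  m_6 = 23*1 - 18 = 5, d_6 = (692 - 5^2)/23 = 667/23 = 29, a_6 = floor((26 + 5)/29) = 1.
  m_7 = 29*1 - 5 = 24, d_7 = (692 - 24^2)/29 = 116/29 = 4, a_7 = floor((26 + 24)/4) = 12.
  m_8 = 4*12 - 24 = 24, d_8 = (692 - 24^2)/4 = 116/4 = 29, a_8 = floor((26 + 24)/29) = 1.
  m_9 = 29*1 - 24 = 5, d_9 = (692 - 5^2)/29 = 667/29 = 23, a_9 = floor((26 + 5)/23) = 1.
  m_10 = 23*1 - 5 = 18, d_10 = (692 - 18^2)/23 = 368/23 = 16, a_10 = floor((26 + 18)/16) = 2.
  m_11 = 16*2 - 18 = 14, d_11 = (692 - 14^2)/16 = 496/16 = 31, a_11 = floor((26 + 14)/31) = 1.
  m_12 = 31*1 - 14 = 17, d_12 = (692 - 17^2)/31 = 403/31 = 13, a_12 = floor((26 + 17)/13) = 3.
  m_13 = 13*3 - 17 = 22, d_13 = (692 - 22^2)/13 = 208/13 = 16, a_13 = floor((26 + 22)/16) = 3.
  m_14 = 16*3 - 22 = 26, d_14 = (692 - 26^2)/16 = 16/16 = 1, a_14 = floor((26 + 26)/1) = 52.
  m_15 = 1*52 - 26 = 26, d_15 = (692 - 26^2)/1 = 16/1 = 16: (m_15, d_15) = (m_1, d_1) = (26, 16), so from here the quotients repeat a_1, ..., a_14; the period length is 14.
So sqrt(692) = [26; (3, 3, 1, 2, 1, 1, 12, 1, 1, 2, 1, 3, 3, 52)] with period length k = 14.
k is even, so the fundamental solution of x^2 - 692y^2 = 1 is (p_{k-1}, q_{k-1}) = (p_13, q_13); compute convergents through index 13.
Convergents (p_i = a_i*p_{i-1} + p_{i-2}, q_i = a_i*q_{i-1} + q_{i-2} with p_{-2}=0, p_{-1}=1, q_{-2}=1, q_{-1}=0):
  i=0: a_0=26, p_0 = 26*1 + 0 = 26, q_0 = 26*0 + 1 = 1.
  i=1: a_1=3, p_1 = 3*26 + 1 = 79, q_1 = 3*1 + 0 = 3.
  i=2: a_2=3, p_2 = 3*79 + 26 = 263, q_2 = 3*3 + 1 = 10.
  i=3: a_3=1, p_3 = 1*263 + 79 = 342, q_3 = 1*10 + 3 = 13.
  i=4: a_4=2, p_4 = 2*342 + 263 = 947, q_4 = 2*13 + 10 = 36.
  i=5: a_5=1, p_5 = 1*947 + 342 = 1289, q_5 = 1*36 + 13 = 49.
  i=6: a_6=1, p_6 = 1*1289 + 947 = 2236, q_6 = 1*49 + 36 = 85.
  i=7: a_7=12, p_7 = 12*2236 + 1289 = 28121, q_7 = 12*85 + 49 = 1069.
  i=8: a_8=1, p_8 = 1*28121 + 2236 = 30357, q_8 = 1*1069 + 85 = 1154.
  i=9: a_9=1, p_9 = 1*30357 + 28121 = 58478, q_9 = 1*1154 + 1069 = 2223.
  i=10: a_10=2, p_10 = 2*58478 + 30357 = 147313, q_10 = 2*2223 + 1154 = 5600.
  i=11: a_11=1, p_11 = 1*147313 + 58478 = 205791, q_11 = 1*5600 + 2223 = 7823.
  i=12: a_12=3, p_12 = 3*205791 + 147313 = 764686, q_12 = 3*7823 + 5600 = 29069.
  i=13: a_13=3, p_13 = 3*764686 + 205791 = 2499849, q_13 = 3*29069 + 7823 = 95030.
Check: 2499849^2 - 692*95030^2 = 6249245022801 - 6249245022800 = 1, so (x, y) = (2499849, 95030) solves the equation, and by the theorem it is the least positive solution.

(x, y) = (2499849, 95030)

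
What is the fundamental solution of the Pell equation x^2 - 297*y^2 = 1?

First expand sqrt(297) as a continued fraction. With x_i = (sqrt(297) + m_i)/d_i and (m_0, d_0) = (0, 1): a_0 = floor(sqrt(297)) = 17, since 17^2 = 289 <= 297 < 324 = 18^2.
Iterate m_{i+1} = d_i*a_i - m_i, d_{i+1} = (297 - m_{i+1}^2)/d_i, a_{i+1} = floor((a_0 + m_{i+1})/d_{i+1}):
  m_1 = 1*17 - 0 = 17, d_1 = (297 - 17^2)/1 = 8/1 = 8, a_1 = floor((17 + 17)/8) = 4.
  m_2 = 8*4 - 17 = 15, d_2 = (297 - 15^2)/8 = 72/8 = 9, a_2 = floor((17 + 15)/9) = 3.
  m_3 = 9*3 - 15 = 12, d_3 = (297 - 12^2)/9 = 153/9 = 17, a_3 = floor((17 + 12)/17) = 1.
  m_4 = 17*1 - 12 = 5, d_4 = (297 - 5^2)/17 = 272/17 = 16, a_4 = floor((17 + 5)/16) = 1.
  m_5 = 16*1 - 5 = 11, d_5 = (297 - 11^2)/16 = 176/16 = 11, a_5 = floor((17 + 11)/11) = 2.
  m_6 = 11*2 - 11 = 11, d_6 = (297 - 11^2)/11 = 176/11 = 16, a_6 = floor((17 + 11)/16) = 1.
  m_7 = 16*1 - 11 = 5, d_7 = (297 - 5^2)/16 = 272/16 = 17, a_7 = floor((17 + 5)/17) = 1.
  m_8 = 17*1 - 5 = 12, d_8 = (297 - 12^2)/17 = 153/17 = 9, a_8 = floor((17 + 12)/9) = 3.
  m_9 = 9*3 - 12 = 15, d_9 = (297 - 15^2)/9 = 72/9 = 8, a_9 = floor((17 + 15)/8) = 4.
  m_10 = 8*4 - 15 = 17, d_10 = (297 - 17^2)/8 = 8/8 = 1, a_10 = floor((17 + 17)/1) = 34.
  m_11 = 1*34 - 17 = 17, d_11 = (297 - 17^2)/1 = 8/1 = 8: (m_11, d_11) = (m_1, d_1) = (17, 8), so from here the quotients repeat a_1, ..., a_10; the period length is 10.
So sqrt(297) = [17; (4, 3, 1, 1, 2, 1, 1, 3, 4, 34)] with period length k = 10.
k is even, so the fundamental solution of x^2 - 297y^2 = 1 is (p_{k-1}, q_{k-1}) = (p_9, q_9); compute convergents through index 9.
Convergents (p_i = a_i*p_{i-1} + p_{i-2}, q_i = a_i*q_{i-1} + q_{i-2} with p_{-2}=0, p_{-1}=1, q_{-2}=1, q_{-1}=0):
  i=0: a_0=17, p_0 = 17*1 + 0 = 17, q_0 = 17*0 + 1 = 1.
  i=1: a_1=4, p_1 = 4*17 + 1 = 69, q_1 = 4*1 + 0 = 4.
  i=2: a_2=3, p_2 = 3*69 + 17 = 224, q_2 = 3*4 + 1 = 13.
  i=3: a_3=1, p_3 = 1*224 + 69 = 293, q_3 = 1*13 + 4 = 17.
  i=4: a_4=1, p_4 = 1*293 + 224 = 517, q_4 = 1*17 + 13 = 30.
  i=5: a_5=2, p_5 = 2*517 + 293 = 1327, q_5 = 2*30 + 17 = 77.
  i=6: a_6=1, p_6 = 1*1327 + 517 = 1844, q_6 = 1*77 + 30 = 107.
  i=7: a_7=1, p_7 = 1*1844 + 1327 = 3171, q_7 = 1*107 + 77 = 184.
  i=8: a_8=3, p_8 = 3*3171 + 1844 = 11357, q_8 = 3*184 + 107 = 659.
  i=9: a_9=4, p_9 = 4*11357 + 3171 = 48599, q_9 = 4*659 + 184 = 2820.
Check: 48599^2 - 297*2820^2 = 2361862801 - 2361862800 = 1, so (x, y) = (48599, 2820) solves the equation, and by the theorem it is the least positive solution.

(x, y) = (48599, 2820)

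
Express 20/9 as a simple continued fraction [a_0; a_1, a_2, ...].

Run the Euclidean algorithm on 20 and 9; the successive quotients are the partial quotients a_0, a_1, ... (each step inverts the fractional part left over by the previous one):
  20 = 2*9 + 2, so a_0 = 2.
  9 = 4*2 + 1, so a_1 = 4.
  2 = 2*1 + 0, so a_2 = 2.
The remainder reaches 0 after 3 divisions, so the expansion has 3 partial quotients, read off in order.

[2; 4, 2]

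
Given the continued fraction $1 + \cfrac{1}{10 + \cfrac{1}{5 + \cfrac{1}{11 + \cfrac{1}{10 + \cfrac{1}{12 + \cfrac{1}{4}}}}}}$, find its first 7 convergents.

Using the convergent recurrence p_i = a_i*p_{i-1} + p_{i-2}, q_i = a_i*q_{i-1} + q_{i-2} with p_{-2}=0, p_{-1}=1, q_{-2}=1, q_{-1}=0:
  i=0: a_0=1, p_0 = 1*1 + 0 = 1, q_0 = 1*0 + 1 = 1.
  i=1: a_1=10, p_1 = 10*1 + 1 = 11, q_1 = 10*1 + 0 = 10.
  i=2: a_2=5, p_2 = 5*11 + 1 = 56, q_2 = 5*10 + 1 = 51.
  i=3: a_3=11, p_3 = 11*56 + 11 = 627, q_3 = 11*51 + 10 = 571.
  i=4: a_4=10, p_4 = 10*627 + 56 = 6326, q_4 = 10*571 + 51 = 5761.
  i=5: a_5=12, p_5 = 12*6326 + 627 = 76539, q_5 = 12*5761 + 571 = 69703.
  i=6: a_6=4, p_6 = 4*76539 + 6326 = 312482, q_6 = 4*69703 + 5761 = 284573.

1/1, 11/10, 56/51, 627/571, 6326/5761, 76539/69703, 312482/284573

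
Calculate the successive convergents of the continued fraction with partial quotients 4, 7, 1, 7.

4/1, 29/7, 33/8, 260/63

Using the convergent recurrence p_i = a_i*p_{i-1} + p_{i-2}, q_i = a_i*q_{i-1} + q_{i-2} with p_{-2}=0, p_{-1}=1, q_{-2}=1, q_{-1}=0:
  i=0: a_0=4, p_0 = 4*1 + 0 = 4, q_0 = 4*0 + 1 = 1.
  i=1: a_1=7, p_1 = 7*4 + 1 = 29, q_1 = 7*1 + 0 = 7.
  i=2: a_2=1, p_2 = 1*29 + 4 = 33, q_2 = 1*7 + 1 = 8.
  i=3: a_3=7, p_3 = 7*33 + 29 = 260, q_3 = 7*8 + 7 = 63.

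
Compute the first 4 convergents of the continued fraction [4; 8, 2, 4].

Using the convergent recurrence p_i = a_i*p_{i-1} + p_{i-2}, q_i = a_i*q_{i-1} + q_{i-2} with p_{-2}=0, p_{-1}=1, q_{-2}=1, q_{-1}=0:
  i=0: a_0=4, p_0 = 4*1 + 0 = 4, q_0 = 4*0 + 1 = 1.
  i=1: a_1=8, p_1 = 8*4 + 1 = 33, q_1 = 8*1 + 0 = 8.
  i=2: a_2=2, p_2 = 2*33 + 4 = 70, q_2 = 2*8 + 1 = 17.
  i=3: a_3=4, p_3 = 4*70 + 33 = 313, q_3 = 4*17 + 8 = 76.

4/1, 33/8, 70/17, 313/76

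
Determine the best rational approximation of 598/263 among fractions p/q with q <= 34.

25/11

Expand x = 598/263 as a continued fraction with the Euclidean algorithm:
  598 = 2*263 + 72, so a_0 = 2.
  263 = 3*72 + 47, so a_1 = 3.
  72 = 1*47 + 25, so a_2 = 1.
  47 = 1*25 + 22, so a_3 = 1.
  25 = 1*22 + 3, so a_4 = 1.
  22 = 7*3 + 1, so a_5 = 7.
  3 = 3*1 + 0, so a_6 = 3.
so x = [2; 3, 1, 1, 1, 7, 3].
Convergents (p_i = a_i*p_{i-1} + p_{i-2}, q_i = a_i*q_{i-1} + q_{i-2} with p_{-2}=0, p_{-1}=1, q_{-2}=1, q_{-1}=0), until the denominator exceeds 34:
  i=0: a_0=2, p_0 = 2*1 + 0 = 2, q_0 = 2*0 + 1 = 1.
  i=1: a_1=3, p_1 = 3*2 + 1 = 7, q_1 = 3*1 + 0 = 3.
  i=2: a_2=1, p_2 = 1*7 + 2 = 9, q_2 = 1*3 + 1 = 4.
  i=3: a_3=1, p_3 = 1*9 + 7 = 16, q_3 = 1*4 + 3 = 7.
  i=4: a_4=1, p_4 = 1*16 + 9 = 25, q_4 = 1*7 + 4 = 11.
  i=5: a_5=7, p_5 = 7*25 + 16 = 191, q_5 = 7*11 + 7 = 84.
q_5 = 84 > 34, so the last convergent with denominator <= 34 is p_4/q_4 = 25/11.
The closest fraction with denominator <= 34 is either p_4/q_4 or the intermediate fraction (k*p_4 + p_3)/(k*q_4 + q_3) with the largest k >= 1 whose denominator stays <= 34; these approach x as k grows, and every other convergent or intermediate fraction in range is farther away.
Largest k: floor((34 - q_3)/q_4) = floor((34 - 7)/11) = 2.
That gives (2*25 + 16)/(2*11 + 7) = 66/29.
Compare the errors: |x - 25/11| = |598*11 - 25*263|/(263*11) = 3/2893, and |x - 66/29| = |598*29 - 66*263|/(263*29) = 16/7627.
Cross-multiplying, 3*7627 = 22881 < 46288 = 16*2893, so 3/2893 is smaller: the convergent 25/11 is closer to x than 66/29.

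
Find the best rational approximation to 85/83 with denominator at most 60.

43/42

Expand x = 85/83 as a continued fraction with the Euclidean algorithm:
  85 = 1*83 + 2, so a_0 = 1.
  83 = 41*2 + 1, so a_1 = 41.
  2 = 2*1 + 0, so a_2 = 2.
so x = [1; 41, 2].
Convergents (p_i = a_i*p_{i-1} + p_{i-2}, q_i = a_i*q_{i-1} + q_{i-2} with p_{-2}=0, p_{-1}=1, q_{-2}=1, q_{-1}=0), until the denominator exceeds 60:
  i=0: a_0=1, p_0 = 1*1 + 0 = 1, q_0 = 1*0 + 1 = 1.
  i=1: a_1=41, p_1 = 41*1 + 1 = 42, q_1 = 41*1 + 0 = 41.
  i=2: a_2=2, p_2 = 2*42 + 1 = 85, q_2 = 2*41 + 1 = 83.
q_2 = 83 > 60, so the last convergent with denominator <= 60 is p_1/q_1 = 42/41.
The closest fraction with denominator <= 60 is either p_1/q_1 or the intermediate fraction (k*p_1 + p_0)/(k*q_1 + q_0) with the largest k >= 1 whose denominator stays <= 60; these approach x as k grows, and every other convergent or intermediate fraction in range is farther away.
Largest k: floor((60 - q_0)/q_1) = floor((60 - 1)/41) = 1.
That gives (1*42 + 1)/(1*41 + 1) = 43/42.
Compare the errors: |x - 42/41| = |85*41 - 42*83|/(83*41) = 1/3403, and |x - 43/42| = |85*42 - 43*83|/(83*42) = 1/3486.
Cross-multiplying, 1*3403 = 3403 < 3486 = 1*3486, so 1/3486 is smaller: the intermediate fraction 43/42 is closer to x than 42/41.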